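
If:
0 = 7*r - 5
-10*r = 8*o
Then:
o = -25/28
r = 5/7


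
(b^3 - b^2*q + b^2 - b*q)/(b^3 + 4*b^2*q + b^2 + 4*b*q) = (b - q)/(b + 4*q)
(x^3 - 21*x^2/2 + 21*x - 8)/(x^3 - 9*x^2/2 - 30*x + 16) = (x - 2)/(x + 4)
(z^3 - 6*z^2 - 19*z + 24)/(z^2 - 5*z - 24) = z - 1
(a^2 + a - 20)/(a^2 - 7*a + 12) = (a + 5)/(a - 3)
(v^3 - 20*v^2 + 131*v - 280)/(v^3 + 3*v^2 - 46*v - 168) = (v^2 - 13*v + 40)/(v^2 + 10*v + 24)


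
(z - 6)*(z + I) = z^2 - 6*z + I*z - 6*I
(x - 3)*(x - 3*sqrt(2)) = x^2 - 3*sqrt(2)*x - 3*x + 9*sqrt(2)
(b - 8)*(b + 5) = b^2 - 3*b - 40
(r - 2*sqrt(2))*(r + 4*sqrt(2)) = r^2 + 2*sqrt(2)*r - 16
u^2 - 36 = (u - 6)*(u + 6)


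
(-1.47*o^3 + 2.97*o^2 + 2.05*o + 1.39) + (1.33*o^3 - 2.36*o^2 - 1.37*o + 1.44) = -0.14*o^3 + 0.61*o^2 + 0.68*o + 2.83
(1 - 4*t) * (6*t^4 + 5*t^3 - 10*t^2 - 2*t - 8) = -24*t^5 - 14*t^4 + 45*t^3 - 2*t^2 + 30*t - 8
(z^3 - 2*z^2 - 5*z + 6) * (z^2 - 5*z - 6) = z^5 - 7*z^4 - z^3 + 43*z^2 - 36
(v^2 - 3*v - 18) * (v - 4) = v^3 - 7*v^2 - 6*v + 72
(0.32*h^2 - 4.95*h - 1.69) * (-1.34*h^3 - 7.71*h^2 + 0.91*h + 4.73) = -0.4288*h^5 + 4.1658*h^4 + 40.7203*h^3 + 10.039*h^2 - 24.9514*h - 7.9937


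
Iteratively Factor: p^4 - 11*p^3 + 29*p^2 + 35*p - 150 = (p - 5)*(p^3 - 6*p^2 - p + 30) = (p - 5)*(p + 2)*(p^2 - 8*p + 15) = (p - 5)^2*(p + 2)*(p - 3)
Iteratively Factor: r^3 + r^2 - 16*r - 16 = (r + 1)*(r^2 - 16) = (r + 1)*(r + 4)*(r - 4)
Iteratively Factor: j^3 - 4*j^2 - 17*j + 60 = (j - 3)*(j^2 - j - 20) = (j - 3)*(j + 4)*(j - 5)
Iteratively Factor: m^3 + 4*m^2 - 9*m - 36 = (m - 3)*(m^2 + 7*m + 12) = (m - 3)*(m + 4)*(m + 3)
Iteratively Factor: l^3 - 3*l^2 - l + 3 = (l - 3)*(l^2 - 1) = (l - 3)*(l - 1)*(l + 1)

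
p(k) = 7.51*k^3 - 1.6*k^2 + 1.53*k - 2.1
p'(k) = 22.53*k^2 - 3.2*k + 1.53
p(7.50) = 3087.66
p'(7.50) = 1244.84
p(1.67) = 30.97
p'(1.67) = 59.02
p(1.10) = 7.64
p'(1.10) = 25.27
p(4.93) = 866.43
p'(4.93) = 533.34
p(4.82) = 809.07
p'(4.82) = 509.53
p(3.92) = 431.69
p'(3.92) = 335.19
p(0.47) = -0.95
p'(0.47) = 5.00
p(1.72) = 34.01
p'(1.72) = 62.68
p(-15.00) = -25731.30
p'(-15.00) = 5118.78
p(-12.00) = -13228.14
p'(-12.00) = 3284.25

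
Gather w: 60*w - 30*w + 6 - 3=30*w + 3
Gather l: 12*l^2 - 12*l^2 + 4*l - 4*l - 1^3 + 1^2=0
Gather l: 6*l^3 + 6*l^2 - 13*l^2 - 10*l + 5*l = 6*l^3 - 7*l^2 - 5*l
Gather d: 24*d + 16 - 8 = 24*d + 8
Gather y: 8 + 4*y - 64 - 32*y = -28*y - 56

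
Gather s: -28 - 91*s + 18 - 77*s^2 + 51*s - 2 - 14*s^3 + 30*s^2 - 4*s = -14*s^3 - 47*s^2 - 44*s - 12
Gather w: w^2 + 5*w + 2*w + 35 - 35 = w^2 + 7*w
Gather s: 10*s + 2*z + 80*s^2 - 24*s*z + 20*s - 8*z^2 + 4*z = 80*s^2 + s*(30 - 24*z) - 8*z^2 + 6*z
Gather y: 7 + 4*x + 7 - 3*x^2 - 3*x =-3*x^2 + x + 14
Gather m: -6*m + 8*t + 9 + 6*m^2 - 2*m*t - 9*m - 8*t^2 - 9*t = 6*m^2 + m*(-2*t - 15) - 8*t^2 - t + 9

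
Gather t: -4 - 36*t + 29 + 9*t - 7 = 18 - 27*t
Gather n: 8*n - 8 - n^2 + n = -n^2 + 9*n - 8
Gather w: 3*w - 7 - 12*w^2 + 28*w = -12*w^2 + 31*w - 7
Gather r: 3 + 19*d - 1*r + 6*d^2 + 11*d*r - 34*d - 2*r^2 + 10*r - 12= 6*d^2 - 15*d - 2*r^2 + r*(11*d + 9) - 9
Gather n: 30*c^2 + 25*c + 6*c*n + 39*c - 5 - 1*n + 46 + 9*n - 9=30*c^2 + 64*c + n*(6*c + 8) + 32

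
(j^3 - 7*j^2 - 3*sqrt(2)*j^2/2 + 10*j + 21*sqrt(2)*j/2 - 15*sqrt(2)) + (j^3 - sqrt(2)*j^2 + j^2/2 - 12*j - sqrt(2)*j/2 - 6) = 2*j^3 - 13*j^2/2 - 5*sqrt(2)*j^2/2 - 2*j + 10*sqrt(2)*j - 15*sqrt(2) - 6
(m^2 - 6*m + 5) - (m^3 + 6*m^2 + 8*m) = -m^3 - 5*m^2 - 14*m + 5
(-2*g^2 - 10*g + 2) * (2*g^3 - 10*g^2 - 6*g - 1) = -4*g^5 + 116*g^3 + 42*g^2 - 2*g - 2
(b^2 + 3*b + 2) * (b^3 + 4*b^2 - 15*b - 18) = b^5 + 7*b^4 - b^3 - 55*b^2 - 84*b - 36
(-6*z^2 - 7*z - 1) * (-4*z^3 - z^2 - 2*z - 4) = 24*z^5 + 34*z^4 + 23*z^3 + 39*z^2 + 30*z + 4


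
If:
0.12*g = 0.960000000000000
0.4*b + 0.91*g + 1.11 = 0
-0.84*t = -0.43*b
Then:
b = -20.98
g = 8.00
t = -10.74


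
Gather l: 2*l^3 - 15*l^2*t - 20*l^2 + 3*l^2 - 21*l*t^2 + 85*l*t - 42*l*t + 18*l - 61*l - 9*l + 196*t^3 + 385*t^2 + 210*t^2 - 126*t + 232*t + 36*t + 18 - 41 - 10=2*l^3 + l^2*(-15*t - 17) + l*(-21*t^2 + 43*t - 52) + 196*t^3 + 595*t^2 + 142*t - 33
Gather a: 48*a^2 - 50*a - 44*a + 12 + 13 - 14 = 48*a^2 - 94*a + 11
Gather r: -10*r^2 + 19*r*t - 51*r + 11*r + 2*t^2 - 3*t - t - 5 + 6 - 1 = -10*r^2 + r*(19*t - 40) + 2*t^2 - 4*t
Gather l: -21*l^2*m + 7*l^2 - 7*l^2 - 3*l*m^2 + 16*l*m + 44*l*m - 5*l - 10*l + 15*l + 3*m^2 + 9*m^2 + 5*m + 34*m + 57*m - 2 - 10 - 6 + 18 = -21*l^2*m + l*(-3*m^2 + 60*m) + 12*m^2 + 96*m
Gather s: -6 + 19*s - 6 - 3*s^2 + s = -3*s^2 + 20*s - 12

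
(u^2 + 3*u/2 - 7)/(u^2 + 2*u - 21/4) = 2*(u - 2)/(2*u - 3)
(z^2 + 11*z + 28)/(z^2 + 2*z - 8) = (z + 7)/(z - 2)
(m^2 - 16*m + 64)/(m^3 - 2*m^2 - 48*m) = (m - 8)/(m*(m + 6))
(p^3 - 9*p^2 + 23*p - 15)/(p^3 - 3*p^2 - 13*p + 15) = (p - 3)/(p + 3)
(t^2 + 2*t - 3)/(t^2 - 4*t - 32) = (-t^2 - 2*t + 3)/(-t^2 + 4*t + 32)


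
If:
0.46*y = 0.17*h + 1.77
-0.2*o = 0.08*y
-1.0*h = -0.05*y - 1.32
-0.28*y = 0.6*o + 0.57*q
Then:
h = 1.54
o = -1.77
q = -0.31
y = 4.42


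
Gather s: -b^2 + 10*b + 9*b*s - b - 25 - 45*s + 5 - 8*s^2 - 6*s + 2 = -b^2 + 9*b - 8*s^2 + s*(9*b - 51) - 18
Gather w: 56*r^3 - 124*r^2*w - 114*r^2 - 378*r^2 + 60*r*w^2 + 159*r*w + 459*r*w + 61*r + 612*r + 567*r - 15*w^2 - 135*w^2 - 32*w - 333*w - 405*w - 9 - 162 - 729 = 56*r^3 - 492*r^2 + 1240*r + w^2*(60*r - 150) + w*(-124*r^2 + 618*r - 770) - 900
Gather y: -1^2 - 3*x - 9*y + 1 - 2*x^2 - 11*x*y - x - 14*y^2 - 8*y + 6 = -2*x^2 - 4*x - 14*y^2 + y*(-11*x - 17) + 6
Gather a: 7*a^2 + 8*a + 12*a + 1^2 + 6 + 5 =7*a^2 + 20*a + 12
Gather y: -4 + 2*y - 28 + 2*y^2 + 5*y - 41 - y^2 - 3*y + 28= y^2 + 4*y - 45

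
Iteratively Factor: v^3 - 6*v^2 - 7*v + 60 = (v + 3)*(v^2 - 9*v + 20) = (v - 4)*(v + 3)*(v - 5)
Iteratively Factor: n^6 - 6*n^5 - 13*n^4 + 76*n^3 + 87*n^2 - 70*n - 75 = (n + 1)*(n^5 - 7*n^4 - 6*n^3 + 82*n^2 + 5*n - 75) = (n - 5)*(n + 1)*(n^4 - 2*n^3 - 16*n^2 + 2*n + 15) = (n - 5)*(n + 1)*(n + 3)*(n^3 - 5*n^2 - n + 5) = (n - 5)^2*(n + 1)*(n + 3)*(n^2 - 1) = (n - 5)^2*(n + 1)^2*(n + 3)*(n - 1)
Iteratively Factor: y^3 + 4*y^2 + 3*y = (y + 3)*(y^2 + y) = y*(y + 3)*(y + 1)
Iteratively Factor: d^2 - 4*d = (d - 4)*(d)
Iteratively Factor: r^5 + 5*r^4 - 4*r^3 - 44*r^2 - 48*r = (r + 4)*(r^4 + r^3 - 8*r^2 - 12*r) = (r - 3)*(r + 4)*(r^3 + 4*r^2 + 4*r) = r*(r - 3)*(r + 4)*(r^2 + 4*r + 4) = r*(r - 3)*(r + 2)*(r + 4)*(r + 2)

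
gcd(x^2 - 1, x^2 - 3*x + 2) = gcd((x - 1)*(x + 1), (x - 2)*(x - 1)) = x - 1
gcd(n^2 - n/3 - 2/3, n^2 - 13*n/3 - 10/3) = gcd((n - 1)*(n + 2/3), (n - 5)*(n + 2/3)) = n + 2/3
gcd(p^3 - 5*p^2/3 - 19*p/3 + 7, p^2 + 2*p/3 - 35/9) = p + 7/3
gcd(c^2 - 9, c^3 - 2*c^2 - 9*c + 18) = c^2 - 9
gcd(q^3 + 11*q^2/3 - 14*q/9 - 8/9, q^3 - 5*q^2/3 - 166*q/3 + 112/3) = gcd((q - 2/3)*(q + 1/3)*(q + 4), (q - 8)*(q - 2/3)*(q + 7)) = q - 2/3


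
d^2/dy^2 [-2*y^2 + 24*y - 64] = -4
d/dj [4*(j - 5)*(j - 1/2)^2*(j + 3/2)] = 16*j^3 - 54*j^2 - 30*j + 53/2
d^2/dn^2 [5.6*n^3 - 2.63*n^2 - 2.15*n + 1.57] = 33.6*n - 5.26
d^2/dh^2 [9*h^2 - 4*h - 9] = 18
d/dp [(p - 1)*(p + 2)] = 2*p + 1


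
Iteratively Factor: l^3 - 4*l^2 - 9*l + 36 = (l + 3)*(l^2 - 7*l + 12) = (l - 4)*(l + 3)*(l - 3)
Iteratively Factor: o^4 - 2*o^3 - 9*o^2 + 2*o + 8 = (o + 1)*(o^3 - 3*o^2 - 6*o + 8) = (o + 1)*(o + 2)*(o^2 - 5*o + 4) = (o - 4)*(o + 1)*(o + 2)*(o - 1)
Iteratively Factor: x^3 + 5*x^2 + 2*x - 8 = (x + 2)*(x^2 + 3*x - 4) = (x + 2)*(x + 4)*(x - 1)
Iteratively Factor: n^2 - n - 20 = (n + 4)*(n - 5)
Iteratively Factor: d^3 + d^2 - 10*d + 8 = (d + 4)*(d^2 - 3*d + 2) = (d - 1)*(d + 4)*(d - 2)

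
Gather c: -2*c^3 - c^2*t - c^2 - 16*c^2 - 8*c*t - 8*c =-2*c^3 + c^2*(-t - 17) + c*(-8*t - 8)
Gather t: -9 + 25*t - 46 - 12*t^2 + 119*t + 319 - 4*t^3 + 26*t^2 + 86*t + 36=-4*t^3 + 14*t^2 + 230*t + 300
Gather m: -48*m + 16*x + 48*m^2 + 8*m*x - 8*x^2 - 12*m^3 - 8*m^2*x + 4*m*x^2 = -12*m^3 + m^2*(48 - 8*x) + m*(4*x^2 + 8*x - 48) - 8*x^2 + 16*x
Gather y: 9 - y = 9 - y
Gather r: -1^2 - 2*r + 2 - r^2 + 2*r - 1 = -r^2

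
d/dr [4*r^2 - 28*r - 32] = 8*r - 28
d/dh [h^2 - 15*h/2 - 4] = 2*h - 15/2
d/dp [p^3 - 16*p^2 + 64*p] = 3*p^2 - 32*p + 64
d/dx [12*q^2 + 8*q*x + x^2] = 8*q + 2*x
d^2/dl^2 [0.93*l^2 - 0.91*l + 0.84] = 1.86000000000000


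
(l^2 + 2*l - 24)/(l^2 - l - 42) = (l - 4)/(l - 7)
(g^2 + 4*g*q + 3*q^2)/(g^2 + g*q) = (g + 3*q)/g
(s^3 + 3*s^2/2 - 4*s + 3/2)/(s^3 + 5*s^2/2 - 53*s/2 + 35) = (2*s^3 + 3*s^2 - 8*s + 3)/(2*s^3 + 5*s^2 - 53*s + 70)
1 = 1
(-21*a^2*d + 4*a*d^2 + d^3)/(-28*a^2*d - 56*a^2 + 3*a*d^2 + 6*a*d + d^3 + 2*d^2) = d*(3*a - d)/(4*a*d + 8*a - d^2 - 2*d)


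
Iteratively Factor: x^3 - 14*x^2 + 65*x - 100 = (x - 4)*(x^2 - 10*x + 25) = (x - 5)*(x - 4)*(x - 5)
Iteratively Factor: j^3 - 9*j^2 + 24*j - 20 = (j - 2)*(j^2 - 7*j + 10) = (j - 5)*(j - 2)*(j - 2)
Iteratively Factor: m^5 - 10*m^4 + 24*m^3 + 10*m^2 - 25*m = (m + 1)*(m^4 - 11*m^3 + 35*m^2 - 25*m) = m*(m + 1)*(m^3 - 11*m^2 + 35*m - 25) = m*(m - 5)*(m + 1)*(m^2 - 6*m + 5) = m*(m - 5)*(m - 1)*(m + 1)*(m - 5)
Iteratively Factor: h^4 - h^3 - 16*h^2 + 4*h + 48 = (h + 2)*(h^3 - 3*h^2 - 10*h + 24) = (h - 4)*(h + 2)*(h^2 + h - 6) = (h - 4)*(h + 2)*(h + 3)*(h - 2)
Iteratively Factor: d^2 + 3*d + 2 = (d + 2)*(d + 1)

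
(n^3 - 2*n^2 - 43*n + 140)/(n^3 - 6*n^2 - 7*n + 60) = (n + 7)/(n + 3)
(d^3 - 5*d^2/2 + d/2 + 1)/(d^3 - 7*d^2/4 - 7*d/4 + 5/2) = 2*(2*d + 1)/(4*d + 5)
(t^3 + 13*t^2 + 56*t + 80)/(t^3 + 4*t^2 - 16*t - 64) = (t + 5)/(t - 4)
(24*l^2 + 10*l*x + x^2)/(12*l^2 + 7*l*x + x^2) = (6*l + x)/(3*l + x)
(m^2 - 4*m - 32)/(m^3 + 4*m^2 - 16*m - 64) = (m - 8)/(m^2 - 16)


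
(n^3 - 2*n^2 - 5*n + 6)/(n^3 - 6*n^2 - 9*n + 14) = (n - 3)/(n - 7)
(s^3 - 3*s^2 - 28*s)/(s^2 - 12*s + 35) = s*(s + 4)/(s - 5)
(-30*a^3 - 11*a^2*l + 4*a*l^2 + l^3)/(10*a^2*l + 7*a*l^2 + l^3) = (-3*a + l)/l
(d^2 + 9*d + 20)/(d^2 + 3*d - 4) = (d + 5)/(d - 1)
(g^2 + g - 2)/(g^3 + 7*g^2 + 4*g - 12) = 1/(g + 6)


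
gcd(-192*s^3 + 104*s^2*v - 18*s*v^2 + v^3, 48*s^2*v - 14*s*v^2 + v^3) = 48*s^2 - 14*s*v + v^2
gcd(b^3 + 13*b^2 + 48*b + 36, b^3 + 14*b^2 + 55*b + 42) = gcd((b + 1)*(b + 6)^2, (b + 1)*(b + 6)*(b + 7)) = b^2 + 7*b + 6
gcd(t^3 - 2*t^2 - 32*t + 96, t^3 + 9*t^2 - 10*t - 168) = t^2 + 2*t - 24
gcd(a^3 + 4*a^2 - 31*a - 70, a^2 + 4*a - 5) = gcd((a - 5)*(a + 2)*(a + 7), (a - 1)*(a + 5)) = 1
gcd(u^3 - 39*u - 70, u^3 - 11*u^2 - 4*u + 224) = u - 7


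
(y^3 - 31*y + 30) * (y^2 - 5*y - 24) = y^5 - 5*y^4 - 55*y^3 + 185*y^2 + 594*y - 720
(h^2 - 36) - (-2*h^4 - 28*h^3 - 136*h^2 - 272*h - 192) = 2*h^4 + 28*h^3 + 137*h^2 + 272*h + 156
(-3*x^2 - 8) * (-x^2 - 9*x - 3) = 3*x^4 + 27*x^3 + 17*x^2 + 72*x + 24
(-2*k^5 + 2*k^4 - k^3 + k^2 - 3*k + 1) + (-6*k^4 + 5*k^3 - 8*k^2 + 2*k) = -2*k^5 - 4*k^4 + 4*k^3 - 7*k^2 - k + 1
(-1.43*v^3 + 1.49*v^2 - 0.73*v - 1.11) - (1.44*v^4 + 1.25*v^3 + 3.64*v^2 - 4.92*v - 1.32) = -1.44*v^4 - 2.68*v^3 - 2.15*v^2 + 4.19*v + 0.21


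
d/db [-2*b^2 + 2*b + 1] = 2 - 4*b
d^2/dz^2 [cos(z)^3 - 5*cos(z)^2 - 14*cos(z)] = 53*cos(z)/4 + 10*cos(2*z) - 9*cos(3*z)/4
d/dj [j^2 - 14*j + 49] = 2*j - 14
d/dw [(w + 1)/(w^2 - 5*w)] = (-w^2 - 2*w + 5)/(w^2*(w^2 - 10*w + 25))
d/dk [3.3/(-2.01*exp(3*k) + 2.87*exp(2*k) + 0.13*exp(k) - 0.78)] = (19.899*exp(2*k) - 18.942*exp(k) - 0.429)*exp(k)/(2.01*exp(3*k) - 2.87*exp(2*k) - 0.13*exp(k) + 0.78)^2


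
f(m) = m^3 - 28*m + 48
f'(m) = 3*m^2 - 28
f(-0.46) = 60.78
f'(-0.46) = -27.37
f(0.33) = 38.80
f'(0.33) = -27.67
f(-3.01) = 105.01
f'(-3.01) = -0.82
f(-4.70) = 75.78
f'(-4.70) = 38.27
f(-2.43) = 101.69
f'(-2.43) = -10.29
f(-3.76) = 100.12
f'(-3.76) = 14.41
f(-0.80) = 69.89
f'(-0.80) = -26.08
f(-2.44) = 101.79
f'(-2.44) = -10.14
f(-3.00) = 105.00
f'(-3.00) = -1.00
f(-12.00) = -1344.00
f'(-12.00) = 404.00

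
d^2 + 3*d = d*(d + 3)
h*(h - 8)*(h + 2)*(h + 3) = h^4 - 3*h^3 - 34*h^2 - 48*h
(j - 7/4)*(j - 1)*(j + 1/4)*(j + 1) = j^4 - 3*j^3/2 - 23*j^2/16 + 3*j/2 + 7/16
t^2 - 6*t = t*(t - 6)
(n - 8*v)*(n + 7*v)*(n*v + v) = n^3*v - n^2*v^2 + n^2*v - 56*n*v^3 - n*v^2 - 56*v^3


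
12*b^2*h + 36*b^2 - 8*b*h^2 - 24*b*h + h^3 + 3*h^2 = (-6*b + h)*(-2*b + h)*(h + 3)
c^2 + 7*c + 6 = (c + 1)*(c + 6)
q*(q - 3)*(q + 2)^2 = q^4 + q^3 - 8*q^2 - 12*q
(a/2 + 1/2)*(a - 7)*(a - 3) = a^3/2 - 9*a^2/2 + 11*a/2 + 21/2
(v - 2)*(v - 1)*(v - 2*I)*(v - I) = v^4 - 3*v^3 - 3*I*v^3 + 9*I*v^2 + 6*v - 6*I*v - 4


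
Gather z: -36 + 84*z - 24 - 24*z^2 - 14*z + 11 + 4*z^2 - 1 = -20*z^2 + 70*z - 50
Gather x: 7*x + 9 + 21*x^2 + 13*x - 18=21*x^2 + 20*x - 9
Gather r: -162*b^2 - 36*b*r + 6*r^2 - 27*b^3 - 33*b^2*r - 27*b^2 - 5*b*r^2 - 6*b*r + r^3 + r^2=-27*b^3 - 189*b^2 + r^3 + r^2*(7 - 5*b) + r*(-33*b^2 - 42*b)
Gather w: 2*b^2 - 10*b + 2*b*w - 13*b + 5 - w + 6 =2*b^2 - 23*b + w*(2*b - 1) + 11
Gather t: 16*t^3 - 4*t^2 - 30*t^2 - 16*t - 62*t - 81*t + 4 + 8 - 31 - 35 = 16*t^3 - 34*t^2 - 159*t - 54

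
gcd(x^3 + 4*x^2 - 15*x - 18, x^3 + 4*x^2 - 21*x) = x - 3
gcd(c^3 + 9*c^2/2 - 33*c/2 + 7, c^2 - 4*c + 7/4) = c - 1/2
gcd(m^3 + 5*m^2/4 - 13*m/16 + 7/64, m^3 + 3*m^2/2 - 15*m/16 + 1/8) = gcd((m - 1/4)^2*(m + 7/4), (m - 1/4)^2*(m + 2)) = m^2 - m/2 + 1/16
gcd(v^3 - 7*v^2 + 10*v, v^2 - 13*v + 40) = v - 5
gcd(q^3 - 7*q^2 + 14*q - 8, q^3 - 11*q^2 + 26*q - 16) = q^2 - 3*q + 2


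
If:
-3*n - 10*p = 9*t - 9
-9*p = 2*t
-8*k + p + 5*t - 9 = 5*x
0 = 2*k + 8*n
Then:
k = -1220*x/1823 - 648/1823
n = 305*x/1823 + 162/1823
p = 30*x/1823 - 522/1823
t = 2349/1823 - 135*x/1823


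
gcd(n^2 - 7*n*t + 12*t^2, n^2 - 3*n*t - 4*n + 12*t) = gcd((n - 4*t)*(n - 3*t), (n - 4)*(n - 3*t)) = -n + 3*t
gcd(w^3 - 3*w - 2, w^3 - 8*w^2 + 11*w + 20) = w + 1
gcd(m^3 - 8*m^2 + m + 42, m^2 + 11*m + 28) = 1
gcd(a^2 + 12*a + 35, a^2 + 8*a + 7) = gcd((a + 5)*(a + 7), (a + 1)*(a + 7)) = a + 7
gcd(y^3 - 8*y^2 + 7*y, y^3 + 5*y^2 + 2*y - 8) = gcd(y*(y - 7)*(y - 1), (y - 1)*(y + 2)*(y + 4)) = y - 1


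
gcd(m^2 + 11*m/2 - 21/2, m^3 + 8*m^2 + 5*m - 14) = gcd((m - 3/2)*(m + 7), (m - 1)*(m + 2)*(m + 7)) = m + 7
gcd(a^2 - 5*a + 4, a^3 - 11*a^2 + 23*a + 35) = 1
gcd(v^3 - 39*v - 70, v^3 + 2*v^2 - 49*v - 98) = v^2 - 5*v - 14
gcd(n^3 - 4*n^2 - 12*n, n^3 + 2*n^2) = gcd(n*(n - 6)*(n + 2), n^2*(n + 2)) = n^2 + 2*n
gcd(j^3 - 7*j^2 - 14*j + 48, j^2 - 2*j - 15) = j + 3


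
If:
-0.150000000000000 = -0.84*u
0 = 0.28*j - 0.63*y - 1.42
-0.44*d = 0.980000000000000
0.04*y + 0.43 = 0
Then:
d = -2.23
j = -19.12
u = 0.18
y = -10.75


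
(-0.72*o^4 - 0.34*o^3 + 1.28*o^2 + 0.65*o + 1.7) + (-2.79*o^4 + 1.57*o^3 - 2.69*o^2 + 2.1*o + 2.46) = -3.51*o^4 + 1.23*o^3 - 1.41*o^2 + 2.75*o + 4.16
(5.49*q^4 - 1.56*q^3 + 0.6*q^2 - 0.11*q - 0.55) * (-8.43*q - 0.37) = -46.2807*q^5 + 11.1195*q^4 - 4.4808*q^3 + 0.7053*q^2 + 4.6772*q + 0.2035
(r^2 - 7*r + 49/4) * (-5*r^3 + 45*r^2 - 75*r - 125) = -5*r^5 + 80*r^4 - 1805*r^3/4 + 3805*r^2/4 - 175*r/4 - 6125/4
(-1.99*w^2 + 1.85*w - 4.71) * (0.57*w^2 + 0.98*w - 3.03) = -1.1343*w^4 - 0.8957*w^3 + 5.158*w^2 - 10.2213*w + 14.2713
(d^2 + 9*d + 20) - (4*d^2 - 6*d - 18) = -3*d^2 + 15*d + 38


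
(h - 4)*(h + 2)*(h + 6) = h^3 + 4*h^2 - 20*h - 48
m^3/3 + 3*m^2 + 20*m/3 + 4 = (m/3 + 1/3)*(m + 2)*(m + 6)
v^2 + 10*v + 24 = (v + 4)*(v + 6)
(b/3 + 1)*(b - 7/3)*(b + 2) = b^3/3 + 8*b^2/9 - 17*b/9 - 14/3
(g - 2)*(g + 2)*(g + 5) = g^3 + 5*g^2 - 4*g - 20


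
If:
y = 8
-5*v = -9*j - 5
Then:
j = 5*v/9 - 5/9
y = 8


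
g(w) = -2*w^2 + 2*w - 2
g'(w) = 2 - 4*w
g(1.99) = -5.94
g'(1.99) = -5.96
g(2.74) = -11.54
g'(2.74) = -8.96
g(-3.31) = -30.53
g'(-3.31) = 15.24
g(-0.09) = -2.20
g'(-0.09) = 2.36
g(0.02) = -1.96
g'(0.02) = 1.92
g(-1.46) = -9.18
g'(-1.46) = 7.84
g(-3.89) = -40.04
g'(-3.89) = 17.56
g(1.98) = -5.88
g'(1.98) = -5.92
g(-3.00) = -26.00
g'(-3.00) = 14.00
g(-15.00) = -482.00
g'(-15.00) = 62.00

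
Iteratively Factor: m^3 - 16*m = (m - 4)*(m^2 + 4*m) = m*(m - 4)*(m + 4)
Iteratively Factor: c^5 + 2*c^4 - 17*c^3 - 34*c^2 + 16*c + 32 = (c + 2)*(c^4 - 17*c^2 + 16) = (c - 4)*(c + 2)*(c^3 + 4*c^2 - c - 4) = (c - 4)*(c - 1)*(c + 2)*(c^2 + 5*c + 4) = (c - 4)*(c - 1)*(c + 1)*(c + 2)*(c + 4)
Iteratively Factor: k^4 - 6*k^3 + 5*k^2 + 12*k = (k)*(k^3 - 6*k^2 + 5*k + 12) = k*(k - 4)*(k^2 - 2*k - 3) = k*(k - 4)*(k + 1)*(k - 3)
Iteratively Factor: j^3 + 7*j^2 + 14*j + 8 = (j + 4)*(j^2 + 3*j + 2) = (j + 2)*(j + 4)*(j + 1)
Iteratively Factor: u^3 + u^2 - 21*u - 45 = (u + 3)*(u^2 - 2*u - 15) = (u - 5)*(u + 3)*(u + 3)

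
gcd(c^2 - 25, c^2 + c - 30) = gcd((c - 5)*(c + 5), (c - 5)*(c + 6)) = c - 5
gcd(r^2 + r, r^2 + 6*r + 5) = r + 1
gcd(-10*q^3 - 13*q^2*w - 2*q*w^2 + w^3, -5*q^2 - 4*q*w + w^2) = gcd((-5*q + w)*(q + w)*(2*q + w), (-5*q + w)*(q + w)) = 5*q^2 + 4*q*w - w^2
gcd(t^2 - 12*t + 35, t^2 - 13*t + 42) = t - 7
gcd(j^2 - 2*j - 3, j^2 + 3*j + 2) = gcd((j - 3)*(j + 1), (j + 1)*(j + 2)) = j + 1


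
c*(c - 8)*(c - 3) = c^3 - 11*c^2 + 24*c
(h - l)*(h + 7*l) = h^2 + 6*h*l - 7*l^2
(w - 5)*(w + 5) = w^2 - 25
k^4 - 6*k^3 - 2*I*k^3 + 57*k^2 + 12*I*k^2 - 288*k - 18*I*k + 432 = (k - 3)^2*(k - 8*I)*(k + 6*I)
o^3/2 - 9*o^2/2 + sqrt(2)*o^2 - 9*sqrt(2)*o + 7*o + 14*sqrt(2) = (o/2 + sqrt(2))*(o - 7)*(o - 2)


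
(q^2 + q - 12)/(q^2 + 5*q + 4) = (q - 3)/(q + 1)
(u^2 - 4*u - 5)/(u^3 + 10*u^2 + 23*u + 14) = (u - 5)/(u^2 + 9*u + 14)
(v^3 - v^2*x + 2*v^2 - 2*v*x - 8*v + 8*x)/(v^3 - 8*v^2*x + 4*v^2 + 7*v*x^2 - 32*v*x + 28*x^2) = (2 - v)/(-v + 7*x)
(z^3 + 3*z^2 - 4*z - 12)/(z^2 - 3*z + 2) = (z^2 + 5*z + 6)/(z - 1)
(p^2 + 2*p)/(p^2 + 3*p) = (p + 2)/(p + 3)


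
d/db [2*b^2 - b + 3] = 4*b - 1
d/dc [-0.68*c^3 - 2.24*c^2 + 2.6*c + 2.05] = -2.04*c^2 - 4.48*c + 2.6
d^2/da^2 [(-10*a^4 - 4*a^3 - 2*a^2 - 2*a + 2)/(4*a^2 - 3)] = 4*(-80*a^6 + 180*a^4 - 40*a^3 - 258*a^2 - 90*a + 3)/(64*a^6 - 144*a^4 + 108*a^2 - 27)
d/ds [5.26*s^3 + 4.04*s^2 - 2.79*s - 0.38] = 15.78*s^2 + 8.08*s - 2.79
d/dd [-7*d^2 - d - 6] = -14*d - 1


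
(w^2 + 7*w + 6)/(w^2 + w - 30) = (w + 1)/(w - 5)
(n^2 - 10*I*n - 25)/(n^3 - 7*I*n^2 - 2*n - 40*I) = (n - 5*I)/(n^2 - 2*I*n + 8)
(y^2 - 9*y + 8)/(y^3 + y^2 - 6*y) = (y^2 - 9*y + 8)/(y*(y^2 + y - 6))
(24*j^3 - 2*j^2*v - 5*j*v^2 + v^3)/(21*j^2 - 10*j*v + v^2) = (-8*j^2 - 2*j*v + v^2)/(-7*j + v)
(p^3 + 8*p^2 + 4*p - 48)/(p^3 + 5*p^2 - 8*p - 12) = (p + 4)/(p + 1)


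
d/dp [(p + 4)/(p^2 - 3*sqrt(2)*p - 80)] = (p^2 - 3*sqrt(2)*p - (p + 4)*(2*p - 3*sqrt(2)) - 80)/(-p^2 + 3*sqrt(2)*p + 80)^2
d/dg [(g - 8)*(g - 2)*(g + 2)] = 3*g^2 - 16*g - 4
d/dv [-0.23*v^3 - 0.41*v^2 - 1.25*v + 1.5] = -0.69*v^2 - 0.82*v - 1.25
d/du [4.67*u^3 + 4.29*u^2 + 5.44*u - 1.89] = 14.01*u^2 + 8.58*u + 5.44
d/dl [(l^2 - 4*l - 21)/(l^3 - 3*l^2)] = (-l^3 + 8*l^2 + 51*l - 126)/(l^3*(l^2 - 6*l + 9))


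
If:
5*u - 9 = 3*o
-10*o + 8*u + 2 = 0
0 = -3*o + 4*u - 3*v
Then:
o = 41/13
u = 48/13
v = 23/13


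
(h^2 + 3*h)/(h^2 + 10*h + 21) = h/(h + 7)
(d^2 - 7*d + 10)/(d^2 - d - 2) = (d - 5)/(d + 1)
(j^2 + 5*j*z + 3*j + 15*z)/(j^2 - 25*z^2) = (-j - 3)/(-j + 5*z)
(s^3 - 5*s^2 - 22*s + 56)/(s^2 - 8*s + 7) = (s^2 + 2*s - 8)/(s - 1)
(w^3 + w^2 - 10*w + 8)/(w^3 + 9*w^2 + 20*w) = (w^2 - 3*w + 2)/(w*(w + 5))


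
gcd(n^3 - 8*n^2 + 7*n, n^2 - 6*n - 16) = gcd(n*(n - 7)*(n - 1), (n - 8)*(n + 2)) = 1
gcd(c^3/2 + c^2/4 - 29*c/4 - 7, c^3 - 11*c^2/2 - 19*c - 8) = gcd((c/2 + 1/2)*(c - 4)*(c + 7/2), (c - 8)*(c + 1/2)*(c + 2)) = 1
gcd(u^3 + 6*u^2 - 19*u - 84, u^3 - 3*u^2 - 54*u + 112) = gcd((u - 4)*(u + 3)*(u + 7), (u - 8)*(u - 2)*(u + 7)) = u + 7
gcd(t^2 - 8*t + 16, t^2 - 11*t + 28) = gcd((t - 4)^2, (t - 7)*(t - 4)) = t - 4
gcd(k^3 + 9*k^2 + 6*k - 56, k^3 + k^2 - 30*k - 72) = k + 4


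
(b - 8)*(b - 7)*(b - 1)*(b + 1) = b^4 - 15*b^3 + 55*b^2 + 15*b - 56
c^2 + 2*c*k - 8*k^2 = (c - 2*k)*(c + 4*k)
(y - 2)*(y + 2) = y^2 - 4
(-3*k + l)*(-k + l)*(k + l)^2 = 3*k^4 + 2*k^3*l - 4*k^2*l^2 - 2*k*l^3 + l^4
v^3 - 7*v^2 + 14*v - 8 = (v - 4)*(v - 2)*(v - 1)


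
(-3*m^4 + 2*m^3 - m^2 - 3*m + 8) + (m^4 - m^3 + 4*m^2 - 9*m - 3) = -2*m^4 + m^3 + 3*m^2 - 12*m + 5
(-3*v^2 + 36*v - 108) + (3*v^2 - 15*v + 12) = 21*v - 96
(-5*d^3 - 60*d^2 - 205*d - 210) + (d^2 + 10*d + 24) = -5*d^3 - 59*d^2 - 195*d - 186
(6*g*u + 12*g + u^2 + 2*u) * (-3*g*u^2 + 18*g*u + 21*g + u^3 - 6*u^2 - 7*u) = -18*g^2*u^3 + 72*g^2*u^2 + 342*g^2*u + 252*g^2 + 3*g*u^4 - 12*g*u^3 - 57*g*u^2 - 42*g*u + u^5 - 4*u^4 - 19*u^3 - 14*u^2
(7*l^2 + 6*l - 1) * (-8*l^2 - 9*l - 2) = -56*l^4 - 111*l^3 - 60*l^2 - 3*l + 2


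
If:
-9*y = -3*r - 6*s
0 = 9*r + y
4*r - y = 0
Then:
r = 0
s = 0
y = 0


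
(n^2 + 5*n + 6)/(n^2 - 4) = (n + 3)/(n - 2)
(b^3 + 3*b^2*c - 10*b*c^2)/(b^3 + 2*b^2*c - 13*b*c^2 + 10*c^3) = b/(b - c)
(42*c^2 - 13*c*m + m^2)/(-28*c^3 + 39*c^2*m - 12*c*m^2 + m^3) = (-6*c + m)/(4*c^2 - 5*c*m + m^2)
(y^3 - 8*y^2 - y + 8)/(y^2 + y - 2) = (y^2 - 7*y - 8)/(y + 2)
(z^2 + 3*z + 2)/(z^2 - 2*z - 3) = (z + 2)/(z - 3)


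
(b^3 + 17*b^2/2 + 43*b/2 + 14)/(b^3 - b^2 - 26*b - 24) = (b + 7/2)/(b - 6)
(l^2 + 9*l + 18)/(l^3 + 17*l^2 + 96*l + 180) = (l + 3)/(l^2 + 11*l + 30)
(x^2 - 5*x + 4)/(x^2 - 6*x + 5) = (x - 4)/(x - 5)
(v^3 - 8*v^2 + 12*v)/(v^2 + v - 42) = v*(v - 2)/(v + 7)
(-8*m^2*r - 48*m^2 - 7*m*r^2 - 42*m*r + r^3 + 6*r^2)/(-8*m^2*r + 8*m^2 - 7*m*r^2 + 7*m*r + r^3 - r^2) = (r + 6)/(r - 1)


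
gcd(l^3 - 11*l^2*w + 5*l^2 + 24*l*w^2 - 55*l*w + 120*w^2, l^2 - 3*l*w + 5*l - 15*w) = -l^2 + 3*l*w - 5*l + 15*w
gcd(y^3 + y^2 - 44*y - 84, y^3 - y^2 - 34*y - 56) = y^2 - 5*y - 14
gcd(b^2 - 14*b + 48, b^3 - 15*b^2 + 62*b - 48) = b^2 - 14*b + 48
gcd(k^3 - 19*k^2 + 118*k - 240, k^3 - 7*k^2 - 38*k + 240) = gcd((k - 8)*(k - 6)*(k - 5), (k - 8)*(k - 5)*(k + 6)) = k^2 - 13*k + 40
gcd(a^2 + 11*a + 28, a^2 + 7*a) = a + 7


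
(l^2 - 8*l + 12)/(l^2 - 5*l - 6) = (l - 2)/(l + 1)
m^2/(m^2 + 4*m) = m/(m + 4)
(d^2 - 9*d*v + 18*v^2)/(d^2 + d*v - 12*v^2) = (d - 6*v)/(d + 4*v)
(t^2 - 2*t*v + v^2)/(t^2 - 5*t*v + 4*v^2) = (t - v)/(t - 4*v)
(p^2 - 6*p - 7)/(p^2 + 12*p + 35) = (p^2 - 6*p - 7)/(p^2 + 12*p + 35)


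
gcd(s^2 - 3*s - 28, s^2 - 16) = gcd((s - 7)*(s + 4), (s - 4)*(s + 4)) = s + 4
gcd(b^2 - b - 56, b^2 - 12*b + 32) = b - 8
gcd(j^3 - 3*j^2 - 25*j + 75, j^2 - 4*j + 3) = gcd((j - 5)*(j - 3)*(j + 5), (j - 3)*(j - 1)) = j - 3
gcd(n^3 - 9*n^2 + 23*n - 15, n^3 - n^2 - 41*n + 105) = n^2 - 8*n + 15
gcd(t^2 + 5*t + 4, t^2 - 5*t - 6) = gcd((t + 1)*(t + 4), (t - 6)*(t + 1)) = t + 1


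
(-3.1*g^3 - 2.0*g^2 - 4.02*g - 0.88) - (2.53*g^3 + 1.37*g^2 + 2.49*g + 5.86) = -5.63*g^3 - 3.37*g^2 - 6.51*g - 6.74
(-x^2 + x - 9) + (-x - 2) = -x^2 - 11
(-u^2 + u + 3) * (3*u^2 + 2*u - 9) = -3*u^4 + u^3 + 20*u^2 - 3*u - 27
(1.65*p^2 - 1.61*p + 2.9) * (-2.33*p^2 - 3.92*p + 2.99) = -3.8445*p^4 - 2.7167*p^3 + 4.4877*p^2 - 16.1819*p + 8.671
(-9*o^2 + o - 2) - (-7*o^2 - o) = -2*o^2 + 2*o - 2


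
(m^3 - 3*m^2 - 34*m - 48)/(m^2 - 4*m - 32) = (m^2 + 5*m + 6)/(m + 4)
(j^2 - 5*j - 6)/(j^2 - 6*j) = (j + 1)/j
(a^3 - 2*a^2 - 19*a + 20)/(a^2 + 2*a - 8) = (a^2 - 6*a + 5)/(a - 2)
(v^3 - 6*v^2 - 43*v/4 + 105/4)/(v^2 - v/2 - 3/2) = (2*v^2 - 9*v - 35)/(2*(v + 1))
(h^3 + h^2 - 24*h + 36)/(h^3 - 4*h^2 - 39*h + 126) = (h - 2)/(h - 7)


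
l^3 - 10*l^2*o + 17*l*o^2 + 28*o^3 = (l - 7*o)*(l - 4*o)*(l + o)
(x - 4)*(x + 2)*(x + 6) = x^3 + 4*x^2 - 20*x - 48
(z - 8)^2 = z^2 - 16*z + 64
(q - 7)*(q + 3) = q^2 - 4*q - 21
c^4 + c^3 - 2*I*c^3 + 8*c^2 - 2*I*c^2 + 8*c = c*(c + 1)*(c - 4*I)*(c + 2*I)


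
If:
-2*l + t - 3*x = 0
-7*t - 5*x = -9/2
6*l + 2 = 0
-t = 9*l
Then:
No Solution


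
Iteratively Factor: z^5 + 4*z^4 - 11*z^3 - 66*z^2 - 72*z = (z + 3)*(z^4 + z^3 - 14*z^2 - 24*z) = (z + 3)^2*(z^3 - 2*z^2 - 8*z) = (z + 2)*(z + 3)^2*(z^2 - 4*z) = z*(z + 2)*(z + 3)^2*(z - 4)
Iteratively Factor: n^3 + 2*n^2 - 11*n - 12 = (n - 3)*(n^2 + 5*n + 4) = (n - 3)*(n + 4)*(n + 1)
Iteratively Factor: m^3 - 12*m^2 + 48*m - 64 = (m - 4)*(m^2 - 8*m + 16) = (m - 4)^2*(m - 4)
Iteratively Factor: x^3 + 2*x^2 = (x)*(x^2 + 2*x) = x^2*(x + 2)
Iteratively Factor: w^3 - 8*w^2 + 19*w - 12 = (w - 3)*(w^2 - 5*w + 4) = (w - 4)*(w - 3)*(w - 1)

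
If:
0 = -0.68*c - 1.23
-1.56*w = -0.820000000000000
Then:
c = -1.81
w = 0.53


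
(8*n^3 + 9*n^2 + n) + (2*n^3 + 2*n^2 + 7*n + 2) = 10*n^3 + 11*n^2 + 8*n + 2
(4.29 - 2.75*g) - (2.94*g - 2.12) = 6.41 - 5.69*g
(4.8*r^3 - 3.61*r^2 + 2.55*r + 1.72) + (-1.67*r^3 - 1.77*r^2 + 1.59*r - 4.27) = 3.13*r^3 - 5.38*r^2 + 4.14*r - 2.55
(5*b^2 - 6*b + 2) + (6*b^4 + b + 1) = 6*b^4 + 5*b^2 - 5*b + 3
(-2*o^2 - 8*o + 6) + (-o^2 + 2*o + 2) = -3*o^2 - 6*o + 8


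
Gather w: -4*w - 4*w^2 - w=-4*w^2 - 5*w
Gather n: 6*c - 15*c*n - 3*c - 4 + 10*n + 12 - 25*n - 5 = 3*c + n*(-15*c - 15) + 3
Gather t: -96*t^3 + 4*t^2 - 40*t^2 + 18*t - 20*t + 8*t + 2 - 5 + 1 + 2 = -96*t^3 - 36*t^2 + 6*t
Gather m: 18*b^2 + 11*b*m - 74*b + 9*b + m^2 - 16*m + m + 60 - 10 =18*b^2 - 65*b + m^2 + m*(11*b - 15) + 50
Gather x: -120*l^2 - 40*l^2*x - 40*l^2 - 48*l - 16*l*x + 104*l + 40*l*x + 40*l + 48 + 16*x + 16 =-160*l^2 + 96*l + x*(-40*l^2 + 24*l + 16) + 64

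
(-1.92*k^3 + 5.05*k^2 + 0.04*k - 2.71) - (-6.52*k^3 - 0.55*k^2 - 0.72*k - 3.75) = 4.6*k^3 + 5.6*k^2 + 0.76*k + 1.04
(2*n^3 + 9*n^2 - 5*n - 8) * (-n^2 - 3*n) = -2*n^5 - 15*n^4 - 22*n^3 + 23*n^2 + 24*n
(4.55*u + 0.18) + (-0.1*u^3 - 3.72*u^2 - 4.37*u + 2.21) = -0.1*u^3 - 3.72*u^2 + 0.18*u + 2.39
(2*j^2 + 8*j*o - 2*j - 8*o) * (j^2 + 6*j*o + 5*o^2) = 2*j^4 + 20*j^3*o - 2*j^3 + 58*j^2*o^2 - 20*j^2*o + 40*j*o^3 - 58*j*o^2 - 40*o^3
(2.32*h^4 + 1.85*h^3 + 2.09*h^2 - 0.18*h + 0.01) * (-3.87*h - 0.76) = -8.9784*h^5 - 8.9227*h^4 - 9.4943*h^3 - 0.8918*h^2 + 0.0981*h - 0.0076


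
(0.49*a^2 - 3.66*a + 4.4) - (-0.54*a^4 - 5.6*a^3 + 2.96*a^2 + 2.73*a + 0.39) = 0.54*a^4 + 5.6*a^3 - 2.47*a^2 - 6.39*a + 4.01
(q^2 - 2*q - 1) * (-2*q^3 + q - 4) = -2*q^5 + 4*q^4 + 3*q^3 - 6*q^2 + 7*q + 4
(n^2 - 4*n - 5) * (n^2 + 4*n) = n^4 - 21*n^2 - 20*n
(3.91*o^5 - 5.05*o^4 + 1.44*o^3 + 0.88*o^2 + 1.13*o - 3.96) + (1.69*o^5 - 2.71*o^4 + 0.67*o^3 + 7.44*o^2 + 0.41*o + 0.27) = 5.6*o^5 - 7.76*o^4 + 2.11*o^3 + 8.32*o^2 + 1.54*o - 3.69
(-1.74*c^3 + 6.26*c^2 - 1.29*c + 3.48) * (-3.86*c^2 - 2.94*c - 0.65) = 6.7164*c^5 - 19.048*c^4 - 12.294*c^3 - 13.7092*c^2 - 9.3927*c - 2.262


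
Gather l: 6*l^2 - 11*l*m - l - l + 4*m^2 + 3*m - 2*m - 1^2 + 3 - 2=6*l^2 + l*(-11*m - 2) + 4*m^2 + m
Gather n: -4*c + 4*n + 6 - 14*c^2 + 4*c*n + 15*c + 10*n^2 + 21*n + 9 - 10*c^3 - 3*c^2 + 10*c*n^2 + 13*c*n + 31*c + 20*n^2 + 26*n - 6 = -10*c^3 - 17*c^2 + 42*c + n^2*(10*c + 30) + n*(17*c + 51) + 9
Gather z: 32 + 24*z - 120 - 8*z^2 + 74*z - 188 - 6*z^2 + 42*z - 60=-14*z^2 + 140*z - 336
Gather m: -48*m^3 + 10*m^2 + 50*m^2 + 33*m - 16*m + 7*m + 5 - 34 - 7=-48*m^3 + 60*m^2 + 24*m - 36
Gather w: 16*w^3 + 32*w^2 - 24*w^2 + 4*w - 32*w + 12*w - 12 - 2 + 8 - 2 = 16*w^3 + 8*w^2 - 16*w - 8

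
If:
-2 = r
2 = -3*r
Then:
No Solution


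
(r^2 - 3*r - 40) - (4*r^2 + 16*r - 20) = -3*r^2 - 19*r - 20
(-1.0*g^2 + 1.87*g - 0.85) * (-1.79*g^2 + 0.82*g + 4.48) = 1.79*g^4 - 4.1673*g^3 - 1.4251*g^2 + 7.6806*g - 3.808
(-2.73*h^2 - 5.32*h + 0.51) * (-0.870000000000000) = 2.3751*h^2 + 4.6284*h - 0.4437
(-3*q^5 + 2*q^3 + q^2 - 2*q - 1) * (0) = 0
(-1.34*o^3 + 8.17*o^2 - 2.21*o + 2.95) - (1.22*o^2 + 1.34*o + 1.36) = -1.34*o^3 + 6.95*o^2 - 3.55*o + 1.59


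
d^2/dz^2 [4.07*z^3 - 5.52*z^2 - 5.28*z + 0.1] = 24.42*z - 11.04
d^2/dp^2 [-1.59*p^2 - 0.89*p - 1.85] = -3.18000000000000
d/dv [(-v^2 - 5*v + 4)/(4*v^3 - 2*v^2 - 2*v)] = (v^4 + 10*v^3 - 14*v^2 + 4*v + 2)/(v^2*(4*v^4 - 4*v^3 - 3*v^2 + 2*v + 1))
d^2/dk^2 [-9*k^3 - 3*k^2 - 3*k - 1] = -54*k - 6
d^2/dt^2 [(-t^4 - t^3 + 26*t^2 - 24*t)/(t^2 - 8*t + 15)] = 2*(-t^6 + 24*t^5 - 237*t^4 + 1095*t^3 - 2160*t^2 + 405*t + 2970)/(t^6 - 24*t^5 + 237*t^4 - 1232*t^3 + 3555*t^2 - 5400*t + 3375)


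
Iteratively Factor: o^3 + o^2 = (o + 1)*(o^2) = o*(o + 1)*(o)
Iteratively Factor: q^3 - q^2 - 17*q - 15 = (q - 5)*(q^2 + 4*q + 3) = (q - 5)*(q + 3)*(q + 1)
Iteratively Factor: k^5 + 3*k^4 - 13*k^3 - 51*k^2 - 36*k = (k + 3)*(k^4 - 13*k^2 - 12*k) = (k + 1)*(k + 3)*(k^3 - k^2 - 12*k) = (k + 1)*(k + 3)^2*(k^2 - 4*k) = (k - 4)*(k + 1)*(k + 3)^2*(k)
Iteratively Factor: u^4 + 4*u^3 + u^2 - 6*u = (u - 1)*(u^3 + 5*u^2 + 6*u) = (u - 1)*(u + 3)*(u^2 + 2*u) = u*(u - 1)*(u + 3)*(u + 2)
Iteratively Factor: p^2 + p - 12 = (p + 4)*(p - 3)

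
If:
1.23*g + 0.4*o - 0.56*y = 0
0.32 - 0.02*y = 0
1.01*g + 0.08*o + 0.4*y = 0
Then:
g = -10.72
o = 55.37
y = 16.00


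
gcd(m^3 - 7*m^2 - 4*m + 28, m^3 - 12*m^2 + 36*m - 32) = m - 2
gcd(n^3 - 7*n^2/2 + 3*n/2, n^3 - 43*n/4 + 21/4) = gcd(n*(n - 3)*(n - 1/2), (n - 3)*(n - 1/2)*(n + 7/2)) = n^2 - 7*n/2 + 3/2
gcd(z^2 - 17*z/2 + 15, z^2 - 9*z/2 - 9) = z - 6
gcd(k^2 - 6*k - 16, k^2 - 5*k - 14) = k + 2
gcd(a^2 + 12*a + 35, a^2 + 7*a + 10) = a + 5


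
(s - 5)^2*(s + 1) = s^3 - 9*s^2 + 15*s + 25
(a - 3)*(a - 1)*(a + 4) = a^3 - 13*a + 12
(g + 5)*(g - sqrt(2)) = g^2 - sqrt(2)*g + 5*g - 5*sqrt(2)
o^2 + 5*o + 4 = (o + 1)*(o + 4)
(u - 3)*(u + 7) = u^2 + 4*u - 21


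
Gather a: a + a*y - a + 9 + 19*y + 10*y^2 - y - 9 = a*y + 10*y^2 + 18*y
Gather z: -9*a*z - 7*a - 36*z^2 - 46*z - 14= -7*a - 36*z^2 + z*(-9*a - 46) - 14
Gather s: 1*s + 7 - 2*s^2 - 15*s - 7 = -2*s^2 - 14*s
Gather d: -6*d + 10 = 10 - 6*d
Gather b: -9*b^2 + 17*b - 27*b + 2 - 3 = -9*b^2 - 10*b - 1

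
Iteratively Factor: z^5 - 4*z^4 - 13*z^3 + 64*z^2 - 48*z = (z - 1)*(z^4 - 3*z^3 - 16*z^2 + 48*z) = (z - 3)*(z - 1)*(z^3 - 16*z) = (z - 3)*(z - 1)*(z + 4)*(z^2 - 4*z) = (z - 4)*(z - 3)*(z - 1)*(z + 4)*(z)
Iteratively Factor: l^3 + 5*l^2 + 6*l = (l + 3)*(l^2 + 2*l) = l*(l + 3)*(l + 2)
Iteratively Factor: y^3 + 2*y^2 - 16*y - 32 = (y - 4)*(y^2 + 6*y + 8) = (y - 4)*(y + 2)*(y + 4)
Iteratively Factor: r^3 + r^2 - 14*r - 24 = (r + 3)*(r^2 - 2*r - 8) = (r - 4)*(r + 3)*(r + 2)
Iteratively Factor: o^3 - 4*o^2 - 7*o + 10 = (o + 2)*(o^2 - 6*o + 5) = (o - 1)*(o + 2)*(o - 5)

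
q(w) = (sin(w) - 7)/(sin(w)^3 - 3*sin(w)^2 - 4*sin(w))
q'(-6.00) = -20.57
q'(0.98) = -1.14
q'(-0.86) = 15.82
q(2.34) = 1.55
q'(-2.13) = -35.30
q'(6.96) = -3.00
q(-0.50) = -6.69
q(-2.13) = -12.54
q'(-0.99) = 31.28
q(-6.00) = 5.05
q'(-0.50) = -1.49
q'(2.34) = 1.97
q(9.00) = 3.16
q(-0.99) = -11.82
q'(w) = (sin(w) - 7)*(-3*sin(w)^2*cos(w) + 6*sin(w)*cos(w) + 4*cos(w))/(sin(w)^3 - 3*sin(w)^2 - 4*sin(w))^2 + cos(w)/(sin(w)^3 - 3*sin(w)^2 - 4*sin(w))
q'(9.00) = 8.65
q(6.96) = 1.85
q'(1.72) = 0.20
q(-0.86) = -8.88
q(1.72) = 1.02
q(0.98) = 1.28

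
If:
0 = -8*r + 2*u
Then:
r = u/4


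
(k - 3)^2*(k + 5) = k^3 - k^2 - 21*k + 45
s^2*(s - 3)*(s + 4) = s^4 + s^3 - 12*s^2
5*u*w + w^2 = w*(5*u + w)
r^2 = r^2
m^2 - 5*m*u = m*(m - 5*u)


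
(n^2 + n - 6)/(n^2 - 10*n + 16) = (n + 3)/(n - 8)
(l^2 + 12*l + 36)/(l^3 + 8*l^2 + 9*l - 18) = (l + 6)/(l^2 + 2*l - 3)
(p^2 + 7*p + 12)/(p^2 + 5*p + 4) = (p + 3)/(p + 1)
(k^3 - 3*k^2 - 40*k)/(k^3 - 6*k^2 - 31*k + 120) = k/(k - 3)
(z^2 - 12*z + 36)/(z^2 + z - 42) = (z - 6)/(z + 7)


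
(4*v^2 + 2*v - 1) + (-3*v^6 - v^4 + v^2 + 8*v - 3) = -3*v^6 - v^4 + 5*v^2 + 10*v - 4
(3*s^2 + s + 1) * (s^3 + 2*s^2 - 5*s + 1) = 3*s^5 + 7*s^4 - 12*s^3 - 4*s + 1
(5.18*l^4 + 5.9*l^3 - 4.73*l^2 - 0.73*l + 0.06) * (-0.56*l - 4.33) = -2.9008*l^5 - 25.7334*l^4 - 22.8982*l^3 + 20.8897*l^2 + 3.1273*l - 0.2598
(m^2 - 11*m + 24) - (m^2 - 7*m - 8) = 32 - 4*m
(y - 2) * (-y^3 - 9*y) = -y^4 + 2*y^3 - 9*y^2 + 18*y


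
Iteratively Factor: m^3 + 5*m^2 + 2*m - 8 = (m + 2)*(m^2 + 3*m - 4) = (m - 1)*(m + 2)*(m + 4)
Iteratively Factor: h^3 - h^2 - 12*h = (h + 3)*(h^2 - 4*h) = (h - 4)*(h + 3)*(h)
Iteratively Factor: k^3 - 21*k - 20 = (k + 4)*(k^2 - 4*k - 5) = (k + 1)*(k + 4)*(k - 5)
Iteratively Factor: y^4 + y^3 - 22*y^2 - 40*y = (y - 5)*(y^3 + 6*y^2 + 8*y) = y*(y - 5)*(y^2 + 6*y + 8) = y*(y - 5)*(y + 4)*(y + 2)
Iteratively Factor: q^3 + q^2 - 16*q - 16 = (q + 1)*(q^2 - 16) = (q - 4)*(q + 1)*(q + 4)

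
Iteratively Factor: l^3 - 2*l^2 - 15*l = (l - 5)*(l^2 + 3*l) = (l - 5)*(l + 3)*(l)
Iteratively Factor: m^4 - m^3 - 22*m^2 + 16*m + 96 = (m - 3)*(m^3 + 2*m^2 - 16*m - 32) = (m - 3)*(m + 4)*(m^2 - 2*m - 8) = (m - 4)*(m - 3)*(m + 4)*(m + 2)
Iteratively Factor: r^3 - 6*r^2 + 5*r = (r - 1)*(r^2 - 5*r) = r*(r - 1)*(r - 5)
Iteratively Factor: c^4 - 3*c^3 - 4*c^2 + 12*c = (c + 2)*(c^3 - 5*c^2 + 6*c) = (c - 3)*(c + 2)*(c^2 - 2*c) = (c - 3)*(c - 2)*(c + 2)*(c)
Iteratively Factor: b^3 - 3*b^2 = (b - 3)*(b^2) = b*(b - 3)*(b)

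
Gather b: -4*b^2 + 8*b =-4*b^2 + 8*b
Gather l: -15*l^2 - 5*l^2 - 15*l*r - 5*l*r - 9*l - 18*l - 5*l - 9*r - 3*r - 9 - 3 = -20*l^2 + l*(-20*r - 32) - 12*r - 12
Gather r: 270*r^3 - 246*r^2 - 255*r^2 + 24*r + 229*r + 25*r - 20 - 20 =270*r^3 - 501*r^2 + 278*r - 40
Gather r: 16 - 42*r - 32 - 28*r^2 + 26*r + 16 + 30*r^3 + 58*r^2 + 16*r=30*r^3 + 30*r^2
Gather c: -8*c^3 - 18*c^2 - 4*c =-8*c^3 - 18*c^2 - 4*c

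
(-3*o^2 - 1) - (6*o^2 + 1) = -9*o^2 - 2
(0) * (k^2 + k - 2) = 0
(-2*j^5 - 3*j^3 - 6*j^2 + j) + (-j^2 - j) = -2*j^5 - 3*j^3 - 7*j^2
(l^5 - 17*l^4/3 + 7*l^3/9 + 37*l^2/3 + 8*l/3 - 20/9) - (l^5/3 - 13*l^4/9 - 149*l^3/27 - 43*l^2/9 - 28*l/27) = 2*l^5/3 - 38*l^4/9 + 170*l^3/27 + 154*l^2/9 + 100*l/27 - 20/9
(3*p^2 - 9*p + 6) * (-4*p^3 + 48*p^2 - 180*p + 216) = -12*p^5 + 180*p^4 - 996*p^3 + 2556*p^2 - 3024*p + 1296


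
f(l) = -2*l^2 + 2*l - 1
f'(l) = 2 - 4*l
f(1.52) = -2.58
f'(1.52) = -4.08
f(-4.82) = -57.10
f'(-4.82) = 21.28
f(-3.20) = -27.88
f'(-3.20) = 14.80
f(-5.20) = -65.48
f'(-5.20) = 22.80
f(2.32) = -7.12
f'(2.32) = -7.28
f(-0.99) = -4.94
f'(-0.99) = 5.96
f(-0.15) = -1.34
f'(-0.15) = 2.60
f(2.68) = -10.00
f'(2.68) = -8.72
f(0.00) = -1.00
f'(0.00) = 2.00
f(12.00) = -265.00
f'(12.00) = -46.00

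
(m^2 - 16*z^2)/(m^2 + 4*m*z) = (m - 4*z)/m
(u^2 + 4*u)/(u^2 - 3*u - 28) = u/(u - 7)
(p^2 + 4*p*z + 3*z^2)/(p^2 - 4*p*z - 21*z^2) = (-p - z)/(-p + 7*z)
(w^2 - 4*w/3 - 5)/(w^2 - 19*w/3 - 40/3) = (w - 3)/(w - 8)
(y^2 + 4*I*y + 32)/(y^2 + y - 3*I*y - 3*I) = (y^2 + 4*I*y + 32)/(y^2 + y - 3*I*y - 3*I)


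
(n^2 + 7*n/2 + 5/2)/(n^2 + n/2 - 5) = (n + 1)/(n - 2)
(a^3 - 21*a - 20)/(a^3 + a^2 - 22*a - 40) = (a + 1)/(a + 2)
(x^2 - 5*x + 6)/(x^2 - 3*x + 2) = (x - 3)/(x - 1)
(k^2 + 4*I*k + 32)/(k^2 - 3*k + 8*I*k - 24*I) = (k - 4*I)/(k - 3)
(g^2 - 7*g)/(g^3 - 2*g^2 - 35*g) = 1/(g + 5)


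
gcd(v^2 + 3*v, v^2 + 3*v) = v^2 + 3*v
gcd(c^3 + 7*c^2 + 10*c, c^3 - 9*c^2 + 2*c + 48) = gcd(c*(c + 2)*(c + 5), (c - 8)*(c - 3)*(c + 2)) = c + 2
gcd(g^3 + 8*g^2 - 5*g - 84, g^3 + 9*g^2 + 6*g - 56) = g^2 + 11*g + 28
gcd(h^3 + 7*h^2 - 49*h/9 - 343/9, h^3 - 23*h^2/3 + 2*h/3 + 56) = h + 7/3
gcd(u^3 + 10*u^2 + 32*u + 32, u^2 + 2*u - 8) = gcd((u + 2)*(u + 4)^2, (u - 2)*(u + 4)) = u + 4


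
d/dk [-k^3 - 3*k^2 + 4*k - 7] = -3*k^2 - 6*k + 4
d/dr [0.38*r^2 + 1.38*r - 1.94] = 0.76*r + 1.38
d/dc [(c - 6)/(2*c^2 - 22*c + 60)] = -1/(2*c^2 - 20*c + 50)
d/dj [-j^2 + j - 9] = 1 - 2*j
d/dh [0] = 0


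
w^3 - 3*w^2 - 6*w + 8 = (w - 4)*(w - 1)*(w + 2)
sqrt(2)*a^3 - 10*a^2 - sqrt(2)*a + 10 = (a - 1)*(a - 5*sqrt(2))*(sqrt(2)*a + sqrt(2))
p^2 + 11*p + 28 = (p + 4)*(p + 7)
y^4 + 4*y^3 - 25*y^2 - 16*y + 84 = (y - 3)*(y - 2)*(y + 2)*(y + 7)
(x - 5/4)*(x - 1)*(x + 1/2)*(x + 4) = x^4 + 9*x^3/4 - 55*x^2/8 + 9*x/8 + 5/2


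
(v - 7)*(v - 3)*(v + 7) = v^3 - 3*v^2 - 49*v + 147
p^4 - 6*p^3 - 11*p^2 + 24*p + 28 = (p - 7)*(p - 2)*(p + 1)*(p + 2)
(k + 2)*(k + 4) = k^2 + 6*k + 8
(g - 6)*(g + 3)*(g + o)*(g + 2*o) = g^4 + 3*g^3*o - 3*g^3 + 2*g^2*o^2 - 9*g^2*o - 18*g^2 - 6*g*o^2 - 54*g*o - 36*o^2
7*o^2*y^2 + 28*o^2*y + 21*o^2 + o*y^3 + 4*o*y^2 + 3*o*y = (7*o + y)*(y + 3)*(o*y + o)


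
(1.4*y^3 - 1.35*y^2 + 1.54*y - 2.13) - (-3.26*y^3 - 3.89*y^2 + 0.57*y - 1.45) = 4.66*y^3 + 2.54*y^2 + 0.97*y - 0.68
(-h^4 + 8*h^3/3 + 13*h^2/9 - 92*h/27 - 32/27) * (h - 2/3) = -h^5 + 10*h^4/3 - h^3/3 - 118*h^2/27 + 88*h/81 + 64/81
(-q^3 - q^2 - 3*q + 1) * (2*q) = -2*q^4 - 2*q^3 - 6*q^2 + 2*q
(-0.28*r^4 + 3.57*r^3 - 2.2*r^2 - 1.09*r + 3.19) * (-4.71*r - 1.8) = 1.3188*r^5 - 16.3107*r^4 + 3.936*r^3 + 9.0939*r^2 - 13.0629*r - 5.742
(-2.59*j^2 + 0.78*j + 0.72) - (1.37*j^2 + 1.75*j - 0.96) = -3.96*j^2 - 0.97*j + 1.68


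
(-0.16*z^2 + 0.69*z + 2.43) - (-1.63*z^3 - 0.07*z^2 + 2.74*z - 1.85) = 1.63*z^3 - 0.09*z^2 - 2.05*z + 4.28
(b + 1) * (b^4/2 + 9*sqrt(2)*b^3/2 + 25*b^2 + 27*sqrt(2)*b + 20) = b^5/2 + b^4/2 + 9*sqrt(2)*b^4/2 + 9*sqrt(2)*b^3/2 + 25*b^3 + 25*b^2 + 27*sqrt(2)*b^2 + 20*b + 27*sqrt(2)*b + 20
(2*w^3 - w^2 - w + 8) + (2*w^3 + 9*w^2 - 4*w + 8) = 4*w^3 + 8*w^2 - 5*w + 16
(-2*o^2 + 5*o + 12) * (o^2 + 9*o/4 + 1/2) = -2*o^4 + o^3/2 + 89*o^2/4 + 59*o/2 + 6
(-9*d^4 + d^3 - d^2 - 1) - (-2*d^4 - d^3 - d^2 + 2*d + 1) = -7*d^4 + 2*d^3 - 2*d - 2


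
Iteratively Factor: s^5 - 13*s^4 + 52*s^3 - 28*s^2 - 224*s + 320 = (s - 5)*(s^4 - 8*s^3 + 12*s^2 + 32*s - 64) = (s - 5)*(s - 2)*(s^3 - 6*s^2 + 32) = (s - 5)*(s - 4)*(s - 2)*(s^2 - 2*s - 8) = (s - 5)*(s - 4)*(s - 2)*(s + 2)*(s - 4)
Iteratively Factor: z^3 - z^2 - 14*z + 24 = (z - 3)*(z^2 + 2*z - 8) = (z - 3)*(z - 2)*(z + 4)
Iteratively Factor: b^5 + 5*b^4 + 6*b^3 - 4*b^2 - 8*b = (b + 2)*(b^4 + 3*b^3 - 4*b) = (b - 1)*(b + 2)*(b^3 + 4*b^2 + 4*b) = (b - 1)*(b + 2)^2*(b^2 + 2*b) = b*(b - 1)*(b + 2)^2*(b + 2)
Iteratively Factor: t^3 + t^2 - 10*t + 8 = (t - 1)*(t^2 + 2*t - 8) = (t - 2)*(t - 1)*(t + 4)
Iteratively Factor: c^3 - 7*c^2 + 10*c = (c)*(c^2 - 7*c + 10) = c*(c - 2)*(c - 5)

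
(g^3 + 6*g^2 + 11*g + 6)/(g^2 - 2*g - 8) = (g^2 + 4*g + 3)/(g - 4)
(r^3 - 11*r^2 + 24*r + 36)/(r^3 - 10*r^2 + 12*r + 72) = (r + 1)/(r + 2)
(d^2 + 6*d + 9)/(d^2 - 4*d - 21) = (d + 3)/(d - 7)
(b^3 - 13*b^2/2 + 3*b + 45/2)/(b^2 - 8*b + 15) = b + 3/2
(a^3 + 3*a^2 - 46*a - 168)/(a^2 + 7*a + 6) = (a^2 - 3*a - 28)/(a + 1)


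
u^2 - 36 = (u - 6)*(u + 6)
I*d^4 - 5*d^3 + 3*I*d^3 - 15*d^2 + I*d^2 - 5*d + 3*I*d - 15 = (d + 3)*(d + I)*(d + 5*I)*(I*d + 1)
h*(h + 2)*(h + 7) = h^3 + 9*h^2 + 14*h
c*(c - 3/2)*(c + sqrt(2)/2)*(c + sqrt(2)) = c^4 - 3*c^3/2 + 3*sqrt(2)*c^3/2 - 9*sqrt(2)*c^2/4 + c^2 - 3*c/2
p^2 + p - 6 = (p - 2)*(p + 3)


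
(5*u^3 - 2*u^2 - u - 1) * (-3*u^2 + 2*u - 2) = -15*u^5 + 16*u^4 - 11*u^3 + 5*u^2 + 2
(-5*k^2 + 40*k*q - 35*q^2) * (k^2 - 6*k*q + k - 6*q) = -5*k^4 + 70*k^3*q - 5*k^3 - 275*k^2*q^2 + 70*k^2*q + 210*k*q^3 - 275*k*q^2 + 210*q^3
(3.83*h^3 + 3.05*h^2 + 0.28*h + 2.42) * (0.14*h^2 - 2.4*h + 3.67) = 0.5362*h^5 - 8.765*h^4 + 6.7753*h^3 + 10.8603*h^2 - 4.7804*h + 8.8814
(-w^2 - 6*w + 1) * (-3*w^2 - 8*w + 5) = 3*w^4 + 26*w^3 + 40*w^2 - 38*w + 5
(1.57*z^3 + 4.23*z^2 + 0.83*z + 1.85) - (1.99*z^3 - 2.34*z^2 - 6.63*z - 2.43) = -0.42*z^3 + 6.57*z^2 + 7.46*z + 4.28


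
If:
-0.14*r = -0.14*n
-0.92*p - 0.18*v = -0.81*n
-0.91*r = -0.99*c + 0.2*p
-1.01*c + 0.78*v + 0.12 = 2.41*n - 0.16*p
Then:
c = 0.21665351069405*v + 0.0389815586641508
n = 0.233514829403664*v + 0.0355328298952247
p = 0.00994240414887793*v + 0.0312843393642739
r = 0.233514829403664*v + 0.0355328298952247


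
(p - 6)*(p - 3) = p^2 - 9*p + 18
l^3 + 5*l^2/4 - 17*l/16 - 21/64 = (l - 3/4)*(l + 1/4)*(l + 7/4)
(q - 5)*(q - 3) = q^2 - 8*q + 15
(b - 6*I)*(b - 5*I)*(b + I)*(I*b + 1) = I*b^4 + 11*b^3 - 29*I*b^2 + 11*b - 30*I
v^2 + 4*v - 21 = (v - 3)*(v + 7)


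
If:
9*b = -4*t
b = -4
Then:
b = -4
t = 9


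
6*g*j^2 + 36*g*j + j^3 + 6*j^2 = j*(6*g + j)*(j + 6)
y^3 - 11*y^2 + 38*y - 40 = (y - 5)*(y - 4)*(y - 2)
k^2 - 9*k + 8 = (k - 8)*(k - 1)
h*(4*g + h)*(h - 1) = 4*g*h^2 - 4*g*h + h^3 - h^2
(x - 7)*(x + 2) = x^2 - 5*x - 14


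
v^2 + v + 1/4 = (v + 1/2)^2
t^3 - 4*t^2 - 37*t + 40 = (t - 8)*(t - 1)*(t + 5)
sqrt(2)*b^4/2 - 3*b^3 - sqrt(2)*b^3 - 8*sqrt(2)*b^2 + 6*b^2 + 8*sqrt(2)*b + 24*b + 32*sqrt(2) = (b - 4)*(b - 4*sqrt(2))*(b + sqrt(2))*(sqrt(2)*b/2 + sqrt(2))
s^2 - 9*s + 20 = (s - 5)*(s - 4)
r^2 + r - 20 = (r - 4)*(r + 5)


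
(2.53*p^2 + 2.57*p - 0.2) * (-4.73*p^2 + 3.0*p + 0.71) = -11.9669*p^4 - 4.5661*p^3 + 10.4523*p^2 + 1.2247*p - 0.142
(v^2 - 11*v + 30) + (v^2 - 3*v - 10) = 2*v^2 - 14*v + 20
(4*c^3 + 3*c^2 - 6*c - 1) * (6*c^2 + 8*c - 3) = 24*c^5 + 50*c^4 - 24*c^3 - 63*c^2 + 10*c + 3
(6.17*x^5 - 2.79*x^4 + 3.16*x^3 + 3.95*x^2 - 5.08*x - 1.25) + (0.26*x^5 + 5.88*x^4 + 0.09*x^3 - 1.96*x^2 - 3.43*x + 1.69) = 6.43*x^5 + 3.09*x^4 + 3.25*x^3 + 1.99*x^2 - 8.51*x + 0.44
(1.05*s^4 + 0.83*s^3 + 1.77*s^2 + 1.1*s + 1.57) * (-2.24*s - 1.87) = -2.352*s^5 - 3.8227*s^4 - 5.5169*s^3 - 5.7739*s^2 - 5.5738*s - 2.9359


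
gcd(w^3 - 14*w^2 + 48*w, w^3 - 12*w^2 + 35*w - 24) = w - 8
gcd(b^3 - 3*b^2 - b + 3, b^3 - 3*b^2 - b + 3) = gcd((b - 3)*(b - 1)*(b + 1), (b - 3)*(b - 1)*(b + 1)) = b^3 - 3*b^2 - b + 3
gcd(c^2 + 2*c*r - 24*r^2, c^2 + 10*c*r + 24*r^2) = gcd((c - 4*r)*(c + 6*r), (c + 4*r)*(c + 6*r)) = c + 6*r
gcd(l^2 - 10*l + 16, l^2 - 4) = l - 2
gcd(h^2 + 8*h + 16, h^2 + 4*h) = h + 4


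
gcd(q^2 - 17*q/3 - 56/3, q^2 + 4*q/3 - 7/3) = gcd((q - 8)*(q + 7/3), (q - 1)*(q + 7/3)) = q + 7/3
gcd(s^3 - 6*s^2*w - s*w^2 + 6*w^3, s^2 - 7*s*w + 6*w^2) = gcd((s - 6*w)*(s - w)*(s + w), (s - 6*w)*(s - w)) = s^2 - 7*s*w + 6*w^2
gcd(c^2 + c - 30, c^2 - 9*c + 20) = c - 5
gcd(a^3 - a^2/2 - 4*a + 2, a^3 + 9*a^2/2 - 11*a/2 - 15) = a - 2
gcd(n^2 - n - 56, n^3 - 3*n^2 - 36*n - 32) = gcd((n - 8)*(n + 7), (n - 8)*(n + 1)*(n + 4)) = n - 8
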